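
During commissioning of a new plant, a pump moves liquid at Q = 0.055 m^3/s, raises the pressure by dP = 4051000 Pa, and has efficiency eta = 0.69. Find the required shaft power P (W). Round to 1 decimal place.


P = Q * dP / eta
P = 0.055 * 4051000 / 0.69
P = 222805.0 / 0.69
P = 322905.8 W


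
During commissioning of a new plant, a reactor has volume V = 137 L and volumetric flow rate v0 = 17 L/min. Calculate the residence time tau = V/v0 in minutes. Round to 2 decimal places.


tau = V / v0
tau = 137 / 17
tau = 8.06 min


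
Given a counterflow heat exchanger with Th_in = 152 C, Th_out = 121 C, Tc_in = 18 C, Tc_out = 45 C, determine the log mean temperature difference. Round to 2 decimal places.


dT1 = Th_in - Tc_out = 152 - 45 = 107
dT2 = Th_out - Tc_in = 121 - 18 = 103
LMTD = (dT1 - dT2) / ln(dT1/dT2)
LMTD = (107 - 103) / ln(107/103)
LMTD = 104.99 K


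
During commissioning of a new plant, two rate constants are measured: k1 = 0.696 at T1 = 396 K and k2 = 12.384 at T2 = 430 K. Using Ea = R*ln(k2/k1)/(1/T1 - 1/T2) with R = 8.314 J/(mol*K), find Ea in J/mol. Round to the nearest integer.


Ea = R * ln(k2/k1) / (1/T1 - 1/T2)
ln(k2/k1) = ln(12.384/0.696) = 2.8788109
1/T1 - 1/T2 = 1/396 - 1/430 = 0.00019967113
Ea = 8.314 * 2.8788109 / 0.00019967113
Ea = 119869 J/mol


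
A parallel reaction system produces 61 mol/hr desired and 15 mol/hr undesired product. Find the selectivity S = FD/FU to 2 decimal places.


S = desired product rate / undesired product rate
S = 61 / 15
S = 4.07


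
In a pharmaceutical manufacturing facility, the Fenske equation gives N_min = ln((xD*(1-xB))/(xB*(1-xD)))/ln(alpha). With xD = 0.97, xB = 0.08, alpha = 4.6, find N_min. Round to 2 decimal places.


N_min = ln((xD*(1-xB))/(xB*(1-xD))) / ln(alpha)
Numerator inside ln: 0.8924 / 0.0024 = 371.833333
ln(371.833333) = 5.918446
ln(alpha) = ln(4.6) = 1.526056
N_min = 5.918446 / 1.526056 = 3.88


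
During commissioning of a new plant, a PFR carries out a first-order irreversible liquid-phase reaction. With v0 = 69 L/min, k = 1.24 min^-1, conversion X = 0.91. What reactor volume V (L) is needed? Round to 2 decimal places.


V = (v0/k) * ln(1/(1-X))
V = (69/1.24) * ln(1/(1-0.91))
V = 55.645161 * ln(11.111111)
V = 55.645161 * 2.407946
V = 133.99 L


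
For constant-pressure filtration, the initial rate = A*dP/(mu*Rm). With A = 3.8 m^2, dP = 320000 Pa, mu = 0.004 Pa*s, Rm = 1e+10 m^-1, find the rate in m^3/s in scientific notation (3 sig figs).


rate = A * dP / (mu * Rm)
rate = 3.8 * 320000 / (0.004 * 1e+10)
rate = 1216000.0 / 4.000e+07
rate = 3.04e-02 m^3/s


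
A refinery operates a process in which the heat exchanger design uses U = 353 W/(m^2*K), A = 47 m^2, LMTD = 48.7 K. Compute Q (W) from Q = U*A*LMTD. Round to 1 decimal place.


Q = U * A * LMTD
Q = 353 * 47 * 48.7
Q = 807981.7 W


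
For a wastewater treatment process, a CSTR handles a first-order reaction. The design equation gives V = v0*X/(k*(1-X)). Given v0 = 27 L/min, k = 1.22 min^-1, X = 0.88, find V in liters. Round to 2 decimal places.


V = v0 * X / (k * (1 - X))
V = 27 * 0.88 / (1.22 * (1 - 0.88))
V = 23.76 / (1.22 * 0.12)
V = 23.76 / 0.1464
V = 162.30 L


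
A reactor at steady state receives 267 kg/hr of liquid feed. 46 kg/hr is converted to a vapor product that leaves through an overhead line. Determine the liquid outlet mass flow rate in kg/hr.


Steady-state mass balance on the main outlet: F_out = F_in - F_removed
F_out = 267 - 46
F_out = 221 kg/hr


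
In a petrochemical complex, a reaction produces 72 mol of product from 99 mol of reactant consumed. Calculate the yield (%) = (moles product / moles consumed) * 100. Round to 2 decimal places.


Yield = (moles product / moles consumed) * 100%
Yield = (72 / 99) * 100
Yield = 0.7273 * 100
Yield = 72.73%


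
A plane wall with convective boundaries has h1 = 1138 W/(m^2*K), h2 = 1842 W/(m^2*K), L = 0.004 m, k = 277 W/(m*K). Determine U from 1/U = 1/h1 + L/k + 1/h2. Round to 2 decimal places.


1/U = 1/h1 + L/k + 1/h2
1/U = 1/1138 + 0.004/277 + 1/1842
1/U = 0.0008787346 + 1.44404e-05 + 0.0005428882
1/U = 0.0014360632
U = 696.35 W/(m^2*K)


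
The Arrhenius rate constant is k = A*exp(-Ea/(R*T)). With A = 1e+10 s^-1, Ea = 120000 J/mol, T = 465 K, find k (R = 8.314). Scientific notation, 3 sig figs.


k = A * exp(-Ea/(R*T))
k = 1e+10 * exp(-120000 / (8.314 * 465))
k = 1e+10 * exp(-31.039754)
k = 3.31e-04


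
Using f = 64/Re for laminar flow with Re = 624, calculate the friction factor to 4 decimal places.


f = 64 / Re
f = 64 / 624
f = 0.1026


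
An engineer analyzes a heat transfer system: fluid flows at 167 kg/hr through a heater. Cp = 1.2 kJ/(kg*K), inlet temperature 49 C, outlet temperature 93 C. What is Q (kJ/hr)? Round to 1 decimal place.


Q = m_dot * Cp * (T2 - T1)
Q = 167 * 1.2 * (93 - 49)
Q = 167 * 1.2 * 44
Q = 8817.6 kJ/hr


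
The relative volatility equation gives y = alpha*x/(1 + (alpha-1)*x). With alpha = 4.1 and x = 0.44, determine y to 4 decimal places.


y = alpha*x / (1 + (alpha-1)*x)
y = 4.1*0.44 / (1 + (4.1-1)*0.44)
y = 1.804 / (1 + 1.364)
y = 1.804 / 2.364
y = 0.7631


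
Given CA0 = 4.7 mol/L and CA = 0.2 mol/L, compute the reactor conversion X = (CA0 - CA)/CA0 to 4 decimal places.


X = (CA0 - CA) / CA0
X = (4.7 - 0.2) / 4.7
X = 4.5 / 4.7
X = 0.9574


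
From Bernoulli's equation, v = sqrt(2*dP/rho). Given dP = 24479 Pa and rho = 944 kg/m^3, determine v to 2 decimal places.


v = sqrt(2*dP/rho)
v = sqrt(2*24479/944)
v = sqrt(51.862288)
v = 7.20 m/s


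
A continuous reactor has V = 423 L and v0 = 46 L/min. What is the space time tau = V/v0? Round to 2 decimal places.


tau = V / v0
tau = 423 / 46
tau = 9.20 min


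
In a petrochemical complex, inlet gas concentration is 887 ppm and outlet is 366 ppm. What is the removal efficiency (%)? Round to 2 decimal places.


Efficiency = (G_in - G_out) / G_in * 100%
Efficiency = (887 - 366) / 887 * 100
Efficiency = 521 / 887 * 100
Efficiency = 58.74%


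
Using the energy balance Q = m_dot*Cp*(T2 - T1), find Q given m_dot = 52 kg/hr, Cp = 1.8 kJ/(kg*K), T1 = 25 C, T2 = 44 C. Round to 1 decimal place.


Q = m_dot * Cp * (T2 - T1)
Q = 52 * 1.8 * (44 - 25)
Q = 52 * 1.8 * 19
Q = 1778.4 kJ/hr


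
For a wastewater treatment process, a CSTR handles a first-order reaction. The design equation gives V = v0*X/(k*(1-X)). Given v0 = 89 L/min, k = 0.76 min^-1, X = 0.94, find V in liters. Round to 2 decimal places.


V = v0 * X / (k * (1 - X))
V = 89 * 0.94 / (0.76 * (1 - 0.94))
V = 83.66 / (0.76 * 0.06)
V = 83.66 / 0.0456
V = 1834.65 L


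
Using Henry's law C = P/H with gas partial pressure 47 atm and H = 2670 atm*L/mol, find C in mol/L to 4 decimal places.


C = P / H
C = 47 / 2670
C = 0.0176 mol/L


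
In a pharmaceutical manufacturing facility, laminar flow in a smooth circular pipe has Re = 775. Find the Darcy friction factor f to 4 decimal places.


f = 64 / Re
f = 64 / 775
f = 0.0826


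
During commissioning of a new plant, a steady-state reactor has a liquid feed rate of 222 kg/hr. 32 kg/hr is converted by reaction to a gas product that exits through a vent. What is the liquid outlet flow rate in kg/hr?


Steady-state mass balance on the main outlet: F_out = F_in - F_removed
F_out = 222 - 32
F_out = 190 kg/hr


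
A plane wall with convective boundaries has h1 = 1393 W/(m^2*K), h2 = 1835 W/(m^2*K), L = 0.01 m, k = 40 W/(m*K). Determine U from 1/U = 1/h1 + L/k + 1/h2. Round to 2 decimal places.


1/U = 1/h1 + L/k + 1/h2
1/U = 1/1393 + 0.01/40 + 1/1835
1/U = 0.0007178751 + 0.00025 + 0.0005449591
1/U = 0.0015128342
U = 661.01 W/(m^2*K)


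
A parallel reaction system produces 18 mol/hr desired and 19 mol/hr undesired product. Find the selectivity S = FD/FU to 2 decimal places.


S = desired product rate / undesired product rate
S = 18 / 19
S = 0.95


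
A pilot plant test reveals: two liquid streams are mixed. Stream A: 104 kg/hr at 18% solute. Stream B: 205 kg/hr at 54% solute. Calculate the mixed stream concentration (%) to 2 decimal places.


Mass balance on solute: F1*x1 + F2*x2 = F3*x3
F3 = F1 + F2 = 104 + 205 = 309 kg/hr
x3 = (F1*x1 + F2*x2)/F3
x3 = (104*0.18 + 205*0.54) / 309
x3 = 41.88%


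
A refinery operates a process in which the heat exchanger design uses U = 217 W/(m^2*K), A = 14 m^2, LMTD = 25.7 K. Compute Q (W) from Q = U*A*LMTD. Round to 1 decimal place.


Q = U * A * LMTD
Q = 217 * 14 * 25.7
Q = 78076.6 W


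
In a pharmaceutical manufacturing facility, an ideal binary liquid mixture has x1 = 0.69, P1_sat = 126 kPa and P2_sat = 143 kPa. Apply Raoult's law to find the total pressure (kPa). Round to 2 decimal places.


P = x1*P1_sat + x2*P2_sat
x2 = 1 - x1 = 1 - 0.69 = 0.31
P = 0.69*126 + 0.31*143
P = 86.94 + 44.33
P = 131.27 kPa


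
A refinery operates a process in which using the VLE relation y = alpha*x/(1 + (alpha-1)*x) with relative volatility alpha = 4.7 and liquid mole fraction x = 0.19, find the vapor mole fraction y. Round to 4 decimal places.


y = alpha*x / (1 + (alpha-1)*x)
y = 4.7*0.19 / (1 + (4.7-1)*0.19)
y = 0.893 / (1 + 0.703)
y = 0.893 / 1.703
y = 0.5244


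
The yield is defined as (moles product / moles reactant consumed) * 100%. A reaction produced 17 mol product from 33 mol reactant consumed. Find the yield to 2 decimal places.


Yield = (moles product / moles consumed) * 100%
Yield = (17 / 33) * 100
Yield = 0.5152 * 100
Yield = 51.52%


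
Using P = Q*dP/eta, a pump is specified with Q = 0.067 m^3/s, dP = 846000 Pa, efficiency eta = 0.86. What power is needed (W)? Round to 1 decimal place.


P = Q * dP / eta
P = 0.067 * 846000 / 0.86
P = 56682.0 / 0.86
P = 65909.3 W


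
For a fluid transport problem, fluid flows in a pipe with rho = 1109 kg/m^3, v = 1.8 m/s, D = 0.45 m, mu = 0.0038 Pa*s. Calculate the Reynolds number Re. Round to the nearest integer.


Re = rho * v * D / mu
Re = 1109 * 1.8 * 0.45 / 0.0038
Re = 898.29 / 0.0038
Re = 236392


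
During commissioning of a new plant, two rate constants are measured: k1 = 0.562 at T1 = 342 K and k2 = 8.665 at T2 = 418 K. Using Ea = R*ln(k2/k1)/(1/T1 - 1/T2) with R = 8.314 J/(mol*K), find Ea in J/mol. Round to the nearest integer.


Ea = R * ln(k2/k1) / (1/T1 - 1/T2)
ln(k2/k1) = ln(8.665/0.562) = 2.7355454
1/T1 - 1/T2 = 1/342 - 1/418 = 0.000531632111
Ea = 8.314 * 2.7355454 / 0.000531632111
Ea = 42780 J/mol


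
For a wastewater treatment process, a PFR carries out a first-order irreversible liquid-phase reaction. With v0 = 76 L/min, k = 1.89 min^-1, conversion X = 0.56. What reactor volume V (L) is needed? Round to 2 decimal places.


V = (v0/k) * ln(1/(1-X))
V = (76/1.89) * ln(1/(1-0.56))
V = 40.21164 * ln(2.272727)
V = 40.21164 * 0.82098
V = 33.01 L


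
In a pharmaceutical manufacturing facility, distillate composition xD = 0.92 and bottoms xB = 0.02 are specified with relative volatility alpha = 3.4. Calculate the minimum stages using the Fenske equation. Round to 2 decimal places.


N_min = ln((xD*(1-xB))/(xB*(1-xD))) / ln(alpha)
Numerator inside ln: 0.9016 / 0.0016 = 563.5
ln(563.5) = 6.334167
ln(alpha) = ln(3.4) = 1.223775
N_min = 6.334167 / 1.223775 = 5.18


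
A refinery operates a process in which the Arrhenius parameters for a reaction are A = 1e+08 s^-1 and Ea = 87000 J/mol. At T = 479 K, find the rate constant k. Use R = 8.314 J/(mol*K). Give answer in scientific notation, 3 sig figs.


k = A * exp(-Ea/(R*T))
k = 1e+08 * exp(-87000 / (8.314 * 479))
k = 1e+08 * exp(-21.84609)
k = 3.25e-02


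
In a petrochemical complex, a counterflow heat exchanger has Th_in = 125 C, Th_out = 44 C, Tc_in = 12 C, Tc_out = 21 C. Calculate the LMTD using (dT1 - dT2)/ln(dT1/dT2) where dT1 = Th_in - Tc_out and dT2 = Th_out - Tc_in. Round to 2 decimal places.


dT1 = Th_in - Tc_out = 125 - 21 = 104
dT2 = Th_out - Tc_in = 44 - 12 = 32
LMTD = (dT1 - dT2) / ln(dT1/dT2)
LMTD = (104 - 32) / ln(104/32)
LMTD = 61.09 K


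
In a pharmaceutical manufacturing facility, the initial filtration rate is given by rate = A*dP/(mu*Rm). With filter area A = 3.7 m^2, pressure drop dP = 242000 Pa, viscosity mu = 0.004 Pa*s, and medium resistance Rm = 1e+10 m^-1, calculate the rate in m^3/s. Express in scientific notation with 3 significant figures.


rate = A * dP / (mu * Rm)
rate = 3.7 * 242000 / (0.004 * 1e+10)
rate = 895400.0 / 4.000e+07
rate = 2.24e-02 m^3/s


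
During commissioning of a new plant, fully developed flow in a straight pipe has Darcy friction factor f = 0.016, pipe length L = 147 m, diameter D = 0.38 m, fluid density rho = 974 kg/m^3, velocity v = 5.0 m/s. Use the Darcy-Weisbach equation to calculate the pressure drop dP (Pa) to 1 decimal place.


dP = f * (L/D) * (rho*v^2/2)
dP = 0.016 * (147/0.38) * (974*5.0^2/2)
L/D = 386.84210526
rho*v^2/2 = 974*25.0/2 = 12175.0
dP = 0.016 * 386.84210526 * 12175.0
dP = 75356.8 Pa


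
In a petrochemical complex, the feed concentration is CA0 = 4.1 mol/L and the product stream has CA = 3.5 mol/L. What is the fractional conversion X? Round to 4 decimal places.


X = (CA0 - CA) / CA0
X = (4.1 - 3.5) / 4.1
X = 0.6 / 4.1
X = 0.1463


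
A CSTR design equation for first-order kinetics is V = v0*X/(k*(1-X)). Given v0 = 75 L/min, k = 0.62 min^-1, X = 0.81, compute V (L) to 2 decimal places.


V = v0 * X / (k * (1 - X))
V = 75 * 0.81 / (0.62 * (1 - 0.81))
V = 60.75 / (0.62 * 0.19)
V = 60.75 / 0.1178
V = 515.70 L


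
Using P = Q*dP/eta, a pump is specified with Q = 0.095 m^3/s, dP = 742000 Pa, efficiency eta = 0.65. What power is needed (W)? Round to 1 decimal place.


P = Q * dP / eta
P = 0.095 * 742000 / 0.65
P = 70490.0 / 0.65
P = 108446.2 W


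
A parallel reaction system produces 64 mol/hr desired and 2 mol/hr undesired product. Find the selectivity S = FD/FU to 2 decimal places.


S = desired product rate / undesired product rate
S = 64 / 2
S = 32.00


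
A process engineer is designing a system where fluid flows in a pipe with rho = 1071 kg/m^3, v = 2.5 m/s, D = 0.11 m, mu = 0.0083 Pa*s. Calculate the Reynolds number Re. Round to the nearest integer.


Re = rho * v * D / mu
Re = 1071 * 2.5 * 0.11 / 0.0083
Re = 294.525 / 0.0083
Re = 35485


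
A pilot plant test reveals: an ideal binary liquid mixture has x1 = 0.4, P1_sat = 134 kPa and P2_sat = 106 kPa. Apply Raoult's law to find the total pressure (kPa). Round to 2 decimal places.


P = x1*P1_sat + x2*P2_sat
x2 = 1 - x1 = 1 - 0.4 = 0.6
P = 0.4*134 + 0.6*106
P = 53.6 + 63.6
P = 117.20 kPa


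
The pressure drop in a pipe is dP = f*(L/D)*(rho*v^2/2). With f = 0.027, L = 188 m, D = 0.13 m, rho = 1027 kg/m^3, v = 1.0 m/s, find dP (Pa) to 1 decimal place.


dP = f * (L/D) * (rho*v^2/2)
dP = 0.027 * (188/0.13) * (1027*1.0^2/2)
L/D = 1446.15384615
rho*v^2/2 = 1027*1.0/2 = 513.5
dP = 0.027 * 1446.15384615 * 513.5
dP = 20050.2 Pa


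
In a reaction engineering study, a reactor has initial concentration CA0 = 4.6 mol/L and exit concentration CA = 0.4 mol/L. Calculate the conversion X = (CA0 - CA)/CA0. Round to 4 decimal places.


X = (CA0 - CA) / CA0
X = (4.6 - 0.4) / 4.6
X = 4.2 / 4.6
X = 0.9130


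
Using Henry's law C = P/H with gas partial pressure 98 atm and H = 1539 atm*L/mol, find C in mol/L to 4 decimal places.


C = P / H
C = 98 / 1539
C = 0.0637 mol/L


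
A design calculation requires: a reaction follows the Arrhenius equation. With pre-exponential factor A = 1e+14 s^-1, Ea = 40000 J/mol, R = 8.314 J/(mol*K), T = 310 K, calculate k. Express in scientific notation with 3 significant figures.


k = A * exp(-Ea/(R*T))
k = 1e+14 * exp(-40000 / (8.314 * 310))
k = 1e+14 * exp(-15.519877)
k = 1.82e+07


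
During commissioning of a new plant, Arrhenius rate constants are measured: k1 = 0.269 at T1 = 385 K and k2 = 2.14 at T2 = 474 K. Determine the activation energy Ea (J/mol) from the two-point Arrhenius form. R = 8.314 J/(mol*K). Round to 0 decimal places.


Ea = R * ln(k2/k1) / (1/T1 - 1/T2)
ln(k2/k1) = ln(2.14/0.269) = 2.0738497
1/T1 - 1/T2 = 1/385 - 1/474 = 0.000487697956
Ea = 8.314 * 2.0738497 / 0.000487697956
Ea = 35354 J/mol


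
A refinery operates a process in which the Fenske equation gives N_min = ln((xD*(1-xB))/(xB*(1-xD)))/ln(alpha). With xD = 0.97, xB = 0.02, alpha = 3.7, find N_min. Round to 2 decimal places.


N_min = ln((xD*(1-xB))/(xB*(1-xD))) / ln(alpha)
Numerator inside ln: 0.9506 / 0.0006 = 1584.333333
ln(1584.333333) = 7.367919
ln(alpha) = ln(3.7) = 1.308333
N_min = 7.367919 / 1.308333 = 5.63


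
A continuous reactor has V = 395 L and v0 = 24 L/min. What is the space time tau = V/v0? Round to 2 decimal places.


tau = V / v0
tau = 395 / 24
tau = 16.46 min


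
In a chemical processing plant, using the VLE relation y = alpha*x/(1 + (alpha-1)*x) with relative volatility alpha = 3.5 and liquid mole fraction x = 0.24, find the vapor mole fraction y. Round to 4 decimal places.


y = alpha*x / (1 + (alpha-1)*x)
y = 3.5*0.24 / (1 + (3.5-1)*0.24)
y = 0.84 / (1 + 0.6)
y = 0.84 / 1.6
y = 0.5250


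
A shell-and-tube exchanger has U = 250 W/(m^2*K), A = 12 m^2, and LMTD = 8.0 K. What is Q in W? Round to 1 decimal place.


Q = U * A * LMTD
Q = 250 * 12 * 8.0
Q = 24000.0 W


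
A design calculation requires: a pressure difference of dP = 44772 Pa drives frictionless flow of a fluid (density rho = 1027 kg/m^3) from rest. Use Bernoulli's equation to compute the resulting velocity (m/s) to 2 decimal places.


v = sqrt(2*dP/rho)
v = sqrt(2*44772/1027)
v = sqrt(87.189873)
v = 9.34 m/s


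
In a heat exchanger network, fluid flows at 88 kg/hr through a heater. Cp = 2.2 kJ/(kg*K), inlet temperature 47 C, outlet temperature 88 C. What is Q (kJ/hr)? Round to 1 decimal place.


Q = m_dot * Cp * (T2 - T1)
Q = 88 * 2.2 * (88 - 47)
Q = 88 * 2.2 * 41
Q = 7937.6 kJ/hr


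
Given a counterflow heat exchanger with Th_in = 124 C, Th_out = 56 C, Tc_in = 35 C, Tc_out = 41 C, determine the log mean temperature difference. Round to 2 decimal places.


dT1 = Th_in - Tc_out = 124 - 41 = 83
dT2 = Th_out - Tc_in = 56 - 35 = 21
LMTD = (dT1 - dT2) / ln(dT1/dT2)
LMTD = (83 - 21) / ln(83/21)
LMTD = 45.11 K


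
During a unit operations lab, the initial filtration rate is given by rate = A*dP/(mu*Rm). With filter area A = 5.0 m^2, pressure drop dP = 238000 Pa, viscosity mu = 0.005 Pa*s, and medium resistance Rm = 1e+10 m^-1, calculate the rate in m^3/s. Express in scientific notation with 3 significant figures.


rate = A * dP / (mu * Rm)
rate = 5.0 * 238000 / (0.005 * 1e+10)
rate = 1190000.0 / 5.000e+07
rate = 2.38e-02 m^3/s


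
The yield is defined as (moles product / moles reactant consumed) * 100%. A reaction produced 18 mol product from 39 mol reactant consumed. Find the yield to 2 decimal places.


Yield = (moles product / moles consumed) * 100%
Yield = (18 / 39) * 100
Yield = 0.4615 * 100
Yield = 46.15%


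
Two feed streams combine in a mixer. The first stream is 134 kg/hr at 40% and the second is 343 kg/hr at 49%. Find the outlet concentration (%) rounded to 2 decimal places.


Mass balance on solute: F1*x1 + F2*x2 = F3*x3
F3 = F1 + F2 = 134 + 343 = 477 kg/hr
x3 = (F1*x1 + F2*x2)/F3
x3 = (134*0.4 + 343*0.49) / 477
x3 = 46.47%


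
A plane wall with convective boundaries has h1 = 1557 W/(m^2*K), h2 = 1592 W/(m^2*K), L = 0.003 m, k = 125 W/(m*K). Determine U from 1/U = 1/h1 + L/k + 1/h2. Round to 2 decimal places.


1/U = 1/h1 + L/k + 1/h2
1/U = 1/1557 + 0.003/125 + 1/1592
1/U = 0.0006422608 + 2.4e-05 + 0.0006281407
1/U = 0.0012944015
U = 772.56 W/(m^2*K)


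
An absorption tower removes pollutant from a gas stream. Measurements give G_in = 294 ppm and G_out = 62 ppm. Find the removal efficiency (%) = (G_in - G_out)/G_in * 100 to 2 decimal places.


Efficiency = (G_in - G_out) / G_in * 100%
Efficiency = (294 - 62) / 294 * 100
Efficiency = 232 / 294 * 100
Efficiency = 78.91%


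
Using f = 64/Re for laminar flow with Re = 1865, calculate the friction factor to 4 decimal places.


f = 64 / Re
f = 64 / 1865
f = 0.0343


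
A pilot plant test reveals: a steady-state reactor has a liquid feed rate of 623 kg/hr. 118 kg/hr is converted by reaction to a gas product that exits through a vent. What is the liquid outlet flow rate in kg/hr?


Steady-state mass balance on the main outlet: F_out = F_in - F_removed
F_out = 623 - 118
F_out = 505 kg/hr


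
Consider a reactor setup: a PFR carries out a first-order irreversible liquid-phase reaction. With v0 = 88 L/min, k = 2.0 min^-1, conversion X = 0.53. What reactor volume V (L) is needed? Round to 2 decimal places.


V = (v0/k) * ln(1/(1-X))
V = (88/2.0) * ln(1/(1-0.53))
V = 44.0 * ln(2.12766)
V = 44.0 * 0.755023
V = 33.22 L


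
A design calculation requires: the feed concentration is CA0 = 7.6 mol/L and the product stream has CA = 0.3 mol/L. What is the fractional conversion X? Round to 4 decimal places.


X = (CA0 - CA) / CA0
X = (7.6 - 0.3) / 7.6
X = 7.3 / 7.6
X = 0.9605


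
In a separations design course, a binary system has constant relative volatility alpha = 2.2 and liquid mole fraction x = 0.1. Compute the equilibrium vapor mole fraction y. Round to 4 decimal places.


y = alpha*x / (1 + (alpha-1)*x)
y = 2.2*0.1 / (1 + (2.2-1)*0.1)
y = 0.22 / (1 + 0.12)
y = 0.22 / 1.12
y = 0.1964


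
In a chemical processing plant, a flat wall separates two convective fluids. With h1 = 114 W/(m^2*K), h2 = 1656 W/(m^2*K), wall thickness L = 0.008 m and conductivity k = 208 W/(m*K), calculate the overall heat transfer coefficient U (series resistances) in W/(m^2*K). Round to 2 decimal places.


1/U = 1/h1 + L/k + 1/h2
1/U = 1/114 + 0.008/208 + 1/1656
1/U = 0.0087719298 + 3.84615e-05 + 0.0006038647
1/U = 0.009414256
U = 106.22 W/(m^2*K)


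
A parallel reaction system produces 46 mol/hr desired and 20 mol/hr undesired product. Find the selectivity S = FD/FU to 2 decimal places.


S = desired product rate / undesired product rate
S = 46 / 20
S = 2.30


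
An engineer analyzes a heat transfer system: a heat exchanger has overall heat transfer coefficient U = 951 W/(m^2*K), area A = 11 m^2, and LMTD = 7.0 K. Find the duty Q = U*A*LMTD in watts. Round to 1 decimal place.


Q = U * A * LMTD
Q = 951 * 11 * 7.0
Q = 73227.0 W


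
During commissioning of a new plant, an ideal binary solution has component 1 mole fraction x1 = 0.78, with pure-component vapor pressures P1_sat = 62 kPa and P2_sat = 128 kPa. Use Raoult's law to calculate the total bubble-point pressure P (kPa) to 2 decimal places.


P = x1*P1_sat + x2*P2_sat
x2 = 1 - x1 = 1 - 0.78 = 0.22
P = 0.78*62 + 0.22*128
P = 48.36 + 28.16
P = 76.52 kPa


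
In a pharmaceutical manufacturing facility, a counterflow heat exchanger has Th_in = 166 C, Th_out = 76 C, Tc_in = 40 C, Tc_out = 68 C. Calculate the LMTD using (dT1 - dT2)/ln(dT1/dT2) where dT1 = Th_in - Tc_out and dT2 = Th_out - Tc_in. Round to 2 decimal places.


dT1 = Th_in - Tc_out = 166 - 68 = 98
dT2 = Th_out - Tc_in = 76 - 40 = 36
LMTD = (dT1 - dT2) / ln(dT1/dT2)
LMTD = (98 - 36) / ln(98/36)
LMTD = 61.91 K


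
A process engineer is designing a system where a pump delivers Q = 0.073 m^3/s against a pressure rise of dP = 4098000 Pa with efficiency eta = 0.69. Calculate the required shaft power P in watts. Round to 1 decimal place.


P = Q * dP / eta
P = 0.073 * 4098000 / 0.69
P = 299154.0 / 0.69
P = 433556.5 W


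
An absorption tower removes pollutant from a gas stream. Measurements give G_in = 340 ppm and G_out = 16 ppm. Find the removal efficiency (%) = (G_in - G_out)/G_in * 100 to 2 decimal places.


Efficiency = (G_in - G_out) / G_in * 100%
Efficiency = (340 - 16) / 340 * 100
Efficiency = 324 / 340 * 100
Efficiency = 95.29%


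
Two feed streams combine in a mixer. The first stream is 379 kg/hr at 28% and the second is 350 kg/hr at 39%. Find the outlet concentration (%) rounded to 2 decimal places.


Mass balance on solute: F1*x1 + F2*x2 = F3*x3
F3 = F1 + F2 = 379 + 350 = 729 kg/hr
x3 = (F1*x1 + F2*x2)/F3
x3 = (379*0.28 + 350*0.39) / 729
x3 = 33.28%


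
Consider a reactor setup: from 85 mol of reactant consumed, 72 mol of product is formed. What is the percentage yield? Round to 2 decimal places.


Yield = (moles product / moles consumed) * 100%
Yield = (72 / 85) * 100
Yield = 0.8471 * 100
Yield = 84.71%


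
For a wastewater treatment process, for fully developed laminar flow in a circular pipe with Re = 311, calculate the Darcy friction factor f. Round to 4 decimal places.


f = 64 / Re
f = 64 / 311
f = 0.2058


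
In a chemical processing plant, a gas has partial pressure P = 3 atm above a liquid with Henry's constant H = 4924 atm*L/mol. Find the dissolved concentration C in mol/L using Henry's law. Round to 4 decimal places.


C = P / H
C = 3 / 4924
C = 0.0006 mol/L


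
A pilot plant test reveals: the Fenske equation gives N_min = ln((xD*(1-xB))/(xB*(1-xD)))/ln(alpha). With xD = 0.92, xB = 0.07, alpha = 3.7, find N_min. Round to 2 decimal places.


N_min = ln((xD*(1-xB))/(xB*(1-xD))) / ln(alpha)
Numerator inside ln: 0.8556 / 0.0056 = 152.785714
ln(152.785714) = 5.029036
ln(alpha) = ln(3.7) = 1.308333
N_min = 5.029036 / 1.308333 = 3.84


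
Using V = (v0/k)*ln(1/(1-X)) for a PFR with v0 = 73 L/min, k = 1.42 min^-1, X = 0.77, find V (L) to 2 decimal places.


V = (v0/k) * ln(1/(1-X))
V = (73/1.42) * ln(1/(1-0.77))
V = 51.408451 * ln(4.347826)
V = 51.408451 * 1.469676
V = 75.55 L


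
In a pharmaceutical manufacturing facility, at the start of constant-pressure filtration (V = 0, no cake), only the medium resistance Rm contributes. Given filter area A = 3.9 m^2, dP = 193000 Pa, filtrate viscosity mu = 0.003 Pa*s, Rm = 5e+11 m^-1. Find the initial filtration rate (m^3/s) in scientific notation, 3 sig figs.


rate = A * dP / (mu * Rm)
rate = 3.9 * 193000 / (0.003 * 5e+11)
rate = 752700.0 / 1.500e+09
rate = 5.02e-04 m^3/s


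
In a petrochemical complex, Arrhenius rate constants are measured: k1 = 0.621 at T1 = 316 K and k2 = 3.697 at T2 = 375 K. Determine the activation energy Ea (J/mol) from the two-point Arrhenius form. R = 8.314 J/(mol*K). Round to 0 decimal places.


Ea = R * ln(k2/k1) / (1/T1 - 1/T2)
ln(k2/k1) = ln(3.697/0.621) = 1.7839459
1/T1 - 1/T2 = 1/316 - 1/375 = 0.000497890295
Ea = 8.314 * 1.7839459 / 0.000497890295
Ea = 29789 J/mol


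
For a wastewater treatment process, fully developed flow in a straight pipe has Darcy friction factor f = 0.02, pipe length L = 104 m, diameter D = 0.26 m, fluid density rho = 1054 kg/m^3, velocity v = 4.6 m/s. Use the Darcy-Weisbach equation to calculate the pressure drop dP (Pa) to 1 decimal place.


dP = f * (L/D) * (rho*v^2/2)
dP = 0.02 * (104/0.26) * (1054*4.6^2/2)
L/D = 400.0
rho*v^2/2 = 1054*21.16/2 = 11151.32
dP = 0.02 * 400.0 * 11151.32
dP = 89210.6 Pa


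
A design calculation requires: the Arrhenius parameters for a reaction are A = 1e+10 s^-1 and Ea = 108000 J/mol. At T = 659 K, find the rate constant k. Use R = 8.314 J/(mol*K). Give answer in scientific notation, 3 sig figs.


k = A * exp(-Ea/(R*T))
k = 1e+10 * exp(-108000 / (8.314 * 659))
k = 1e+10 * exp(-19.711892)
k = 2.75e+01


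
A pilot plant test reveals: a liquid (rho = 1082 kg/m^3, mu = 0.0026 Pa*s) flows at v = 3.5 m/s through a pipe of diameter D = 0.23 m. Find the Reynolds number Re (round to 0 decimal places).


Re = rho * v * D / mu
Re = 1082 * 3.5 * 0.23 / 0.0026
Re = 871.01 / 0.0026
Re = 335004


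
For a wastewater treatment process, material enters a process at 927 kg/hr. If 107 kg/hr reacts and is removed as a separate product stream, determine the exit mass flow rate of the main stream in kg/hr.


Steady-state mass balance on the main outlet: F_out = F_in - F_removed
F_out = 927 - 107
F_out = 820 kg/hr


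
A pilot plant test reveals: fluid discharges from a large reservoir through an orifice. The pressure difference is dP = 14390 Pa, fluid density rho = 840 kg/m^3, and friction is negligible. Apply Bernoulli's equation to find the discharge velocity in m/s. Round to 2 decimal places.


v = sqrt(2*dP/rho)
v = sqrt(2*14390/840)
v = sqrt(34.261905)
v = 5.85 m/s


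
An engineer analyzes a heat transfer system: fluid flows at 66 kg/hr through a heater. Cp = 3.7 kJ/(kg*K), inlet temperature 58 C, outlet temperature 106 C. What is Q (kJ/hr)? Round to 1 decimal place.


Q = m_dot * Cp * (T2 - T1)
Q = 66 * 3.7 * (106 - 58)
Q = 66 * 3.7 * 48
Q = 11721.6 kJ/hr


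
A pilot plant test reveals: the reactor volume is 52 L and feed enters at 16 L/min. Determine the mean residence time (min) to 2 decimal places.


tau = V / v0
tau = 52 / 16
tau = 3.25 min


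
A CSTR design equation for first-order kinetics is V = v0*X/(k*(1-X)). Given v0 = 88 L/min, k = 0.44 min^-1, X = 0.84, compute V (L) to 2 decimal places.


V = v0 * X / (k * (1 - X))
V = 88 * 0.84 / (0.44 * (1 - 0.84))
V = 73.92 / (0.44 * 0.16)
V = 73.92 / 0.0704
V = 1050.00 L


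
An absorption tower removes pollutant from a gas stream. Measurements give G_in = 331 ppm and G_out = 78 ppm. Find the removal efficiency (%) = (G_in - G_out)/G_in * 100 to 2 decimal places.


Efficiency = (G_in - G_out) / G_in * 100%
Efficiency = (331 - 78) / 331 * 100
Efficiency = 253 / 331 * 100
Efficiency = 76.44%


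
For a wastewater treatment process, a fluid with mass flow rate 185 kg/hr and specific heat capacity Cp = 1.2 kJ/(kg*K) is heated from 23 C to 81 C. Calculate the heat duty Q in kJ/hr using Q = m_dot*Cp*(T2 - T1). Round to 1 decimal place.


Q = m_dot * Cp * (T2 - T1)
Q = 185 * 1.2 * (81 - 23)
Q = 185 * 1.2 * 58
Q = 12876.0 kJ/hr


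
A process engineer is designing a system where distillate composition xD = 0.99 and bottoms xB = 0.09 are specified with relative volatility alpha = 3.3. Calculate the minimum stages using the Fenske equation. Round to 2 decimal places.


N_min = ln((xD*(1-xB))/(xB*(1-xD))) / ln(alpha)
Numerator inside ln: 0.9009 / 0.0009 = 1001.0
ln(1001.0) = 6.908755
ln(alpha) = ln(3.3) = 1.193922
N_min = 6.908755 / 1.193922 = 5.79


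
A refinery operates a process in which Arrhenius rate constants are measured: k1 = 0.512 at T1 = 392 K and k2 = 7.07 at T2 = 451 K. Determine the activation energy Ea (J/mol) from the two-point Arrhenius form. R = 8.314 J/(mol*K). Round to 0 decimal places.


Ea = R * ln(k2/k1) / (1/T1 - 1/T2)
ln(k2/k1) = ln(7.07/0.512) = 2.6252911
1/T1 - 1/T2 = 1/392 - 1/451 = 0.000333725508
Ea = 8.314 * 2.6252911 / 0.000333725508
Ea = 65403 J/mol


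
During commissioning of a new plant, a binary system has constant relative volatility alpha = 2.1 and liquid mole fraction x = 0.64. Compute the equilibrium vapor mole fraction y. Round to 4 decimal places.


y = alpha*x / (1 + (alpha-1)*x)
y = 2.1*0.64 / (1 + (2.1-1)*0.64)
y = 1.344 / (1 + 0.704)
y = 1.344 / 1.704
y = 0.7887


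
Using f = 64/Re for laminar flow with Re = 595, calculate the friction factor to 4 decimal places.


f = 64 / Re
f = 64 / 595
f = 0.1076


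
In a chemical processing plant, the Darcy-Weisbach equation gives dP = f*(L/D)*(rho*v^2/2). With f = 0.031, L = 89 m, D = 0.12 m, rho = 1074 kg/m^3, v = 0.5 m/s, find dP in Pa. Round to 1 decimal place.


dP = f * (L/D) * (rho*v^2/2)
dP = 0.031 * (89/0.12) * (1074*0.5^2/2)
L/D = 741.66666667
rho*v^2/2 = 1074*0.25/2 = 134.25
dP = 0.031 * 741.66666667 * 134.25
dP = 3086.6 Pa


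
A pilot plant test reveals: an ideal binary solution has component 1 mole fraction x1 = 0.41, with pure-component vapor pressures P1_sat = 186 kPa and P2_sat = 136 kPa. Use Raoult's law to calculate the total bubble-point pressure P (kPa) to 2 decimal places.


P = x1*P1_sat + x2*P2_sat
x2 = 1 - x1 = 1 - 0.41 = 0.59
P = 0.41*186 + 0.59*136
P = 76.26 + 80.24
P = 156.50 kPa


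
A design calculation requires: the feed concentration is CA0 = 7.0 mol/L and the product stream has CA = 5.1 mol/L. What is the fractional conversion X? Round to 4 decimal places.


X = (CA0 - CA) / CA0
X = (7.0 - 5.1) / 7.0
X = 1.9 / 7.0
X = 0.2714


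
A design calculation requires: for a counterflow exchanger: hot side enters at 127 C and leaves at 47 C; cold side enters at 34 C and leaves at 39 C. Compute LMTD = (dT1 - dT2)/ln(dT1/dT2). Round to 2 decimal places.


dT1 = Th_in - Tc_out = 127 - 39 = 88
dT2 = Th_out - Tc_in = 47 - 34 = 13
LMTD = (dT1 - dT2) / ln(dT1/dT2)
LMTD = (88 - 13) / ln(88/13)
LMTD = 39.22 K


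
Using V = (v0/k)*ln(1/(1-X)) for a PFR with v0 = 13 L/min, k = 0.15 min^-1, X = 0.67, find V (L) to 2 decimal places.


V = (v0/k) * ln(1/(1-X))
V = (13/0.15) * ln(1/(1-0.67))
V = 86.666667 * ln(3.030303)
V = 86.666667 * 1.108663
V = 96.08 L


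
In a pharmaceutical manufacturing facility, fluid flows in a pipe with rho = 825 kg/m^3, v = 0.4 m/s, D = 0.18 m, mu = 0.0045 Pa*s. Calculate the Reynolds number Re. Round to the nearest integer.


Re = rho * v * D / mu
Re = 825 * 0.4 * 0.18 / 0.0045
Re = 59.4 / 0.0045
Re = 13200


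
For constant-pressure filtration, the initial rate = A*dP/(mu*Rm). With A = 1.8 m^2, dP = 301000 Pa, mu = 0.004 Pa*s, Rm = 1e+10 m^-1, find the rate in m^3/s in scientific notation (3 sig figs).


rate = A * dP / (mu * Rm)
rate = 1.8 * 301000 / (0.004 * 1e+10)
rate = 541800.0 / 4.000e+07
rate = 1.35e-02 m^3/s


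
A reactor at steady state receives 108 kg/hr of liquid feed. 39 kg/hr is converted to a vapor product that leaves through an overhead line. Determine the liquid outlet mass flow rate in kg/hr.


Steady-state mass balance on the main outlet: F_out = F_in - F_removed
F_out = 108 - 39
F_out = 69 kg/hr


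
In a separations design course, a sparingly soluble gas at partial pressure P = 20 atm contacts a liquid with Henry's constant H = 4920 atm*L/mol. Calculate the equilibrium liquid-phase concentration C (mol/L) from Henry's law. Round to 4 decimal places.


C = P / H
C = 20 / 4920
C = 0.0041 mol/L


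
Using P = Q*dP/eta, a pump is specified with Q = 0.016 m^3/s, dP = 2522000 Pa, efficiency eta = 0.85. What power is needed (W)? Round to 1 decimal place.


P = Q * dP / eta
P = 0.016 * 2522000 / 0.85
P = 40352.0 / 0.85
P = 47472.9 W


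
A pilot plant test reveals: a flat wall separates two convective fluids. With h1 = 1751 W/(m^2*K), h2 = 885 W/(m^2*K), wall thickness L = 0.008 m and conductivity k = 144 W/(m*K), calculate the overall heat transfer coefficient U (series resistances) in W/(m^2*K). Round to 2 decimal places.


1/U = 1/h1 + L/k + 1/h2
1/U = 1/1751 + 0.008/144 + 1/885
1/U = 0.0005711022 + 5.55556e-05 + 0.0011299435
1/U = 0.0017566013
U = 569.28 W/(m^2*K)


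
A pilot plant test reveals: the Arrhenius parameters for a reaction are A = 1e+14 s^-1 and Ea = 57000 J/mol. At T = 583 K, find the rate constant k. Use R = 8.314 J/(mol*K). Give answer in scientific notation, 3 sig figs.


k = A * exp(-Ea/(R*T))
k = 1e+14 * exp(-57000 / (8.314 * 583))
k = 1e+14 * exp(-11.759701)
k = 7.81e+08


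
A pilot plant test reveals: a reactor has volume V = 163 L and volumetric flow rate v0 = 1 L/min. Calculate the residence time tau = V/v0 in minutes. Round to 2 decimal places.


tau = V / v0
tau = 163 / 1
tau = 163.00 min


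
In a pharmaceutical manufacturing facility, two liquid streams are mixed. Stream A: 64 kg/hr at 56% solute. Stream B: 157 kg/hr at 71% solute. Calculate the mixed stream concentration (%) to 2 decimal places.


Mass balance on solute: F1*x1 + F2*x2 = F3*x3
F3 = F1 + F2 = 64 + 157 = 221 kg/hr
x3 = (F1*x1 + F2*x2)/F3
x3 = (64*0.56 + 157*0.71) / 221
x3 = 66.66%


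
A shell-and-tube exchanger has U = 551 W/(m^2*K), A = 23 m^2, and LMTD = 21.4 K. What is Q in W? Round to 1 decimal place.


Q = U * A * LMTD
Q = 551 * 23 * 21.4
Q = 271202.2 W


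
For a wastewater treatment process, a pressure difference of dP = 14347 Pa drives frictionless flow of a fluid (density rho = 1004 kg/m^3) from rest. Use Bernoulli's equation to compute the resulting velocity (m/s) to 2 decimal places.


v = sqrt(2*dP/rho)
v = sqrt(2*14347/1004)
v = sqrt(28.579681)
v = 5.35 m/s


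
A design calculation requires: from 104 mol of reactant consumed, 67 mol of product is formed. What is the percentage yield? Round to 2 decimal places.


Yield = (moles product / moles consumed) * 100%
Yield = (67 / 104) * 100
Yield = 0.6442 * 100
Yield = 64.42%


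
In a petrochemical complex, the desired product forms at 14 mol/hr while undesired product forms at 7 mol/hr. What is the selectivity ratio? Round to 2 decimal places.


S = desired product rate / undesired product rate
S = 14 / 7
S = 2.00


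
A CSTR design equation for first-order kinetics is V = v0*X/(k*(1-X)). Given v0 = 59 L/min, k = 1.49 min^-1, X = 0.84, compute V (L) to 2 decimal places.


V = v0 * X / (k * (1 - X))
V = 59 * 0.84 / (1.49 * (1 - 0.84))
V = 49.56 / (1.49 * 0.16)
V = 49.56 / 0.2384
V = 207.89 L


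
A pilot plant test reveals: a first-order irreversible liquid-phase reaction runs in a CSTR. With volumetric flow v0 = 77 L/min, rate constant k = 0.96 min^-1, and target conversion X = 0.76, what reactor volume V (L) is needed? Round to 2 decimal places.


V = v0 * X / (k * (1 - X))
V = 77 * 0.76 / (0.96 * (1 - 0.76))
V = 58.52 / (0.96 * 0.24)
V = 58.52 / 0.2304
V = 253.99 L


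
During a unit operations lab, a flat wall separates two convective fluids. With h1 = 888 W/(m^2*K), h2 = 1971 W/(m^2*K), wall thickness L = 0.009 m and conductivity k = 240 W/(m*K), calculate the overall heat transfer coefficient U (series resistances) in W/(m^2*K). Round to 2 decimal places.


1/U = 1/h1 + L/k + 1/h2
1/U = 1/888 + 0.009/240 + 1/1971
1/U = 0.0011261261 + 3.75e-05 + 0.0005073567
1/U = 0.0016709828
U = 598.45 W/(m^2*K)


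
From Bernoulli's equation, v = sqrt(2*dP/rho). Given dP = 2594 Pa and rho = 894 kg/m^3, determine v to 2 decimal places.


v = sqrt(2*dP/rho)
v = sqrt(2*2594/894)
v = sqrt(5.803132)
v = 2.41 m/s


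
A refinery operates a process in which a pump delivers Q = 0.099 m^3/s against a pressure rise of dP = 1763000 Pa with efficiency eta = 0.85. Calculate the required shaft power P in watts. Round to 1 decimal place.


P = Q * dP / eta
P = 0.099 * 1763000 / 0.85
P = 174537.0 / 0.85
P = 205337.6 W


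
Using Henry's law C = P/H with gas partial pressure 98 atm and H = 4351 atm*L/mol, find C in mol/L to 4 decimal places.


C = P / H
C = 98 / 4351
C = 0.0225 mol/L


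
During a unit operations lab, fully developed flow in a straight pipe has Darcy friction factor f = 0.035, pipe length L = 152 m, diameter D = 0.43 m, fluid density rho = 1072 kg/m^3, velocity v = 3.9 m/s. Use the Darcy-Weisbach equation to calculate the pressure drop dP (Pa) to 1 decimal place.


dP = f * (L/D) * (rho*v^2/2)
dP = 0.035 * (152/0.43) * (1072*3.9^2/2)
L/D = 353.48837209
rho*v^2/2 = 1072*15.21/2 = 8152.56
dP = 0.035 * 353.48837209 * 8152.56
dP = 100864.2 Pa


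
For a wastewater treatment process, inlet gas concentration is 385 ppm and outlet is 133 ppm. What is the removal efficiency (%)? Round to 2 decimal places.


Efficiency = (G_in - G_out) / G_in * 100%
Efficiency = (385 - 133) / 385 * 100
Efficiency = 252 / 385 * 100
Efficiency = 65.45%


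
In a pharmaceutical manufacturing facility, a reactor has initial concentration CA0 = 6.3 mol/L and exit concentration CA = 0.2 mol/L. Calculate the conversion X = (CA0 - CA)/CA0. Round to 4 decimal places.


X = (CA0 - CA) / CA0
X = (6.3 - 0.2) / 6.3
X = 6.1 / 6.3
X = 0.9683


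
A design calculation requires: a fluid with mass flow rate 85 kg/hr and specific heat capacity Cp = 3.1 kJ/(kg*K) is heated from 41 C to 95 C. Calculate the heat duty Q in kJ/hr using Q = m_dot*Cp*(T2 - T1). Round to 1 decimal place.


Q = m_dot * Cp * (T2 - T1)
Q = 85 * 3.1 * (95 - 41)
Q = 85 * 3.1 * 54
Q = 14229.0 kJ/hr


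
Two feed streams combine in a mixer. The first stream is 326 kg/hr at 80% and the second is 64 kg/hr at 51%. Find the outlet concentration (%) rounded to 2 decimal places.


Mass balance on solute: F1*x1 + F2*x2 = F3*x3
F3 = F1 + F2 = 326 + 64 = 390 kg/hr
x3 = (F1*x1 + F2*x2)/F3
x3 = (326*0.8 + 64*0.51) / 390
x3 = 75.24%
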